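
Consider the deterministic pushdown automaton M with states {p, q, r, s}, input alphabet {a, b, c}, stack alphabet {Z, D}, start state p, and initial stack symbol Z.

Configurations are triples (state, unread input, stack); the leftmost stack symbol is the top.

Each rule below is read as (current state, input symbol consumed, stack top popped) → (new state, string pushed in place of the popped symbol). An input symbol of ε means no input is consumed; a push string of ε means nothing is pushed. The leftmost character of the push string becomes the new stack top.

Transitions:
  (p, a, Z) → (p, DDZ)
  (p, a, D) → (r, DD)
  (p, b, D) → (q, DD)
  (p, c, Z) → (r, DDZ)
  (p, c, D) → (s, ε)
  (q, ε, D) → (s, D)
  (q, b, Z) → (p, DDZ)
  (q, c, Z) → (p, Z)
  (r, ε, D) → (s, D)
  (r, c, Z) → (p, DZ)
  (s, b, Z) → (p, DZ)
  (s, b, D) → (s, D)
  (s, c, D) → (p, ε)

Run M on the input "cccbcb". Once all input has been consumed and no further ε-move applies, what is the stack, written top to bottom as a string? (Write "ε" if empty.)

DZ

(p, cccbcb, Z) ⊢ (r, ccbcb, DDZ) ⊢ (s, ccbcb, DDZ) ⊢ (p, cbcb, DZ) ⊢ (s, bcb, Z) ⊢ (p, cb, DZ) ⊢ (s, b, Z) ⊢ (p, ε, DZ)
All input consumed in state p with stack DZ.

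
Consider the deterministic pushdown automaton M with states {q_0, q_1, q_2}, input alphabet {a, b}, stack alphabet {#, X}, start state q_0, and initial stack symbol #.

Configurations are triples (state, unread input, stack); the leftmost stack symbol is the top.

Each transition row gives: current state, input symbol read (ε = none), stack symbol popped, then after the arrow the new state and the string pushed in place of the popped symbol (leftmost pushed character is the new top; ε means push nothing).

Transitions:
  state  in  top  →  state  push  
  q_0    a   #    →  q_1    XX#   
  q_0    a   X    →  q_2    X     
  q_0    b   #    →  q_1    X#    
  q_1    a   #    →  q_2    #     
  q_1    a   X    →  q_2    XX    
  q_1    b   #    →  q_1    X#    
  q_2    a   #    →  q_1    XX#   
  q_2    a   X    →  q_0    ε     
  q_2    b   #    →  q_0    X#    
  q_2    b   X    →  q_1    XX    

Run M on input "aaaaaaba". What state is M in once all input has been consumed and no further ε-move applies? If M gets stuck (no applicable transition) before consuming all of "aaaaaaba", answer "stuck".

(q_0, aaaaaaba, #)
  read a, top #: go to q_1, push XX# → (q_1, aaaaaba, XX#)
  read a, top X: go to q_2, push XX → (q_2, aaaaba, XXX#)
  read a, top X: go to q_0, push ε → (q_0, aaaba, XX#)
  read a, top X: go to q_2, push X → (q_2, aaba, XX#)
  read a, top X: go to q_0, push ε → (q_0, aba, X#)
  read a, top X: go to q_2, push X → (q_2, ba, X#)
  read b, top X: go to q_1, push XX → (q_1, a, XX#)
  read a, top X: go to q_2, push XX → (q_2, ε, XXX#)
All input consumed; M is in state q_2.

q_2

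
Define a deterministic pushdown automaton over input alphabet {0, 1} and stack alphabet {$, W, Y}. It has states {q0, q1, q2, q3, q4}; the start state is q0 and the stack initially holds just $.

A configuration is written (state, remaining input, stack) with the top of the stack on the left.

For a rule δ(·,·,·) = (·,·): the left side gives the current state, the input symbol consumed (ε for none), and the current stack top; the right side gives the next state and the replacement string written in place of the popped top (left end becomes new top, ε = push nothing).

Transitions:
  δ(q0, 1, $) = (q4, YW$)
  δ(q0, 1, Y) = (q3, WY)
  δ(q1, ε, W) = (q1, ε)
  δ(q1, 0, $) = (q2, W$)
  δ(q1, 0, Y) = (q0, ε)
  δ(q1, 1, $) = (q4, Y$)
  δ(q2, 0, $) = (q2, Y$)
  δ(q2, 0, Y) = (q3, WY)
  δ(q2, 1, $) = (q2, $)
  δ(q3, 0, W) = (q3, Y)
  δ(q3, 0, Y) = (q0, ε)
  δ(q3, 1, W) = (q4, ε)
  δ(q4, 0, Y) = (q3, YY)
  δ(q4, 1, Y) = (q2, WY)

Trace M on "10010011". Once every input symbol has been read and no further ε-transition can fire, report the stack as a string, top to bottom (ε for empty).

YW$

(q0, 10010011, $) ⊢ (q4, 0010011, YW$) ⊢ (q3, 010011, YYW$) ⊢ (q0, 10011, YW$) ⊢ (q3, 0011, WYW$) ⊢ (q3, 011, YYW$) ⊢ (q0, 11, YW$) ⊢ (q3, 1, WYW$) ⊢ (q4, ε, YW$)
All input consumed in state q4 with stack YW$.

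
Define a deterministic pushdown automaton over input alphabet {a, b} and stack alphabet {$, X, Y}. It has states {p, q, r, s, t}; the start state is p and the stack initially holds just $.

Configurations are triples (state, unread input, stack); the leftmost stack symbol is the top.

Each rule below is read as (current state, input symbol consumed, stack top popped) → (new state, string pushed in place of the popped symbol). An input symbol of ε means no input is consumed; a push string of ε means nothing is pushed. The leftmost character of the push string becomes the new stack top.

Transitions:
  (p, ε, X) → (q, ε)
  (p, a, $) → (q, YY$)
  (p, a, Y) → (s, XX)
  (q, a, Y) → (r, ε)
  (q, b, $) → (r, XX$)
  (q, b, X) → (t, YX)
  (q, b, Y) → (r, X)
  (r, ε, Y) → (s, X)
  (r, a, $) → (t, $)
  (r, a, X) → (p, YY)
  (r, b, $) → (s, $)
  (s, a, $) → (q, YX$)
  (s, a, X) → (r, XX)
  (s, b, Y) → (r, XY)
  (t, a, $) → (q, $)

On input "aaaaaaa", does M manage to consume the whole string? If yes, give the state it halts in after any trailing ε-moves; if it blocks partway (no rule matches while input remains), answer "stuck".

(p, aaaaaaa, $)
  read a, top $: go to q, push YY$ → (q, aaaaaa, YY$)
  read a, top Y: go to r, push ε → (r, aaaaa, Y$)
  ε-move, top Y: go to s, push X → (s, aaaaa, X$)
  read a, top X: go to r, push XX → (r, aaaa, XX$)
  read a, top X: go to p, push YY → (p, aaa, YYX$)
  read a, top Y: go to s, push XX → (s, aa, XXYX$)
  read a, top X: go to r, push XX → (r, a, XXXYX$)
  read a, top X: go to p, push YY → (p, ε, YYXXYX$)
All input consumed; M is in state p.

p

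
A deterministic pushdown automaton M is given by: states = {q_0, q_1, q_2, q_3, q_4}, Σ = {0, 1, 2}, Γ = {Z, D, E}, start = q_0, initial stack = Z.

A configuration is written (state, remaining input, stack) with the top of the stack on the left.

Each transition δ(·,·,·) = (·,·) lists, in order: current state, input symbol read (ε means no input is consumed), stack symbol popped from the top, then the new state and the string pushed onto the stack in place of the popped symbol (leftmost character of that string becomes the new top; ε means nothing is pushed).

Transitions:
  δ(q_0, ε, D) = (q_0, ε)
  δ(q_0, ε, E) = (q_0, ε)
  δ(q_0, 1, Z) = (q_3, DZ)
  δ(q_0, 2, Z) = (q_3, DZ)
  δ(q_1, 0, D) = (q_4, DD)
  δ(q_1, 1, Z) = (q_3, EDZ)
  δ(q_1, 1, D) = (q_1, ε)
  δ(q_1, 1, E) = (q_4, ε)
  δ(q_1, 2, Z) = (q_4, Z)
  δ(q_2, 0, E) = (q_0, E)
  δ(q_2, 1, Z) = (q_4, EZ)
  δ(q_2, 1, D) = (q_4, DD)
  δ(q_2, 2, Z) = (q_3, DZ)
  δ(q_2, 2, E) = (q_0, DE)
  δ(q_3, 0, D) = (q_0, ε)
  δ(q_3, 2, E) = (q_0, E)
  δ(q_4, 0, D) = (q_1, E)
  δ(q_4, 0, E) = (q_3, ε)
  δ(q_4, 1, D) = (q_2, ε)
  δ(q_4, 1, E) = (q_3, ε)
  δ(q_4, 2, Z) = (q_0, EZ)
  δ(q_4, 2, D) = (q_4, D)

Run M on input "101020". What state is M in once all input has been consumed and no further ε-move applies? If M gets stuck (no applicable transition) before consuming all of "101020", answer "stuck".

(q_0, 101020, Z) ⊢ (q_3, 01020, DZ) ⊢ (q_0, 1020, Z) ⊢ (q_3, 020, DZ) ⊢ (q_0, 20, Z) ⊢ (q_3, 0, DZ) ⊢ (q_0, ε, Z)
All input consumed; M is in state q_0.

q_0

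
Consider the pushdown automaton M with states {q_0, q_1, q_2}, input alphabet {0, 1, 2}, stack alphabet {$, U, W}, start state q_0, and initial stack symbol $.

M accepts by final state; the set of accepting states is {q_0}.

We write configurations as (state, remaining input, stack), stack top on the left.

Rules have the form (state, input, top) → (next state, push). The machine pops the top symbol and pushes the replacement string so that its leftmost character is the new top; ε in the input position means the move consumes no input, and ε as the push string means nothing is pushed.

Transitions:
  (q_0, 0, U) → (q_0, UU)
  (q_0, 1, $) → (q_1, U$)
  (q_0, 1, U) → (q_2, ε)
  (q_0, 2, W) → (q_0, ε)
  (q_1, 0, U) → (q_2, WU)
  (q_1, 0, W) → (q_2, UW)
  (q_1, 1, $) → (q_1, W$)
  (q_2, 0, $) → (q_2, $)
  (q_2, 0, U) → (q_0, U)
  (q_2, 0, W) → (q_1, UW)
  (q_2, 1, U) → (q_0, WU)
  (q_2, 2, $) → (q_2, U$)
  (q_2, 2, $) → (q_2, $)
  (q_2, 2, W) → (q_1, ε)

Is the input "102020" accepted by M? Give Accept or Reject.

Reject

No computation consumes all input and reaches a final state.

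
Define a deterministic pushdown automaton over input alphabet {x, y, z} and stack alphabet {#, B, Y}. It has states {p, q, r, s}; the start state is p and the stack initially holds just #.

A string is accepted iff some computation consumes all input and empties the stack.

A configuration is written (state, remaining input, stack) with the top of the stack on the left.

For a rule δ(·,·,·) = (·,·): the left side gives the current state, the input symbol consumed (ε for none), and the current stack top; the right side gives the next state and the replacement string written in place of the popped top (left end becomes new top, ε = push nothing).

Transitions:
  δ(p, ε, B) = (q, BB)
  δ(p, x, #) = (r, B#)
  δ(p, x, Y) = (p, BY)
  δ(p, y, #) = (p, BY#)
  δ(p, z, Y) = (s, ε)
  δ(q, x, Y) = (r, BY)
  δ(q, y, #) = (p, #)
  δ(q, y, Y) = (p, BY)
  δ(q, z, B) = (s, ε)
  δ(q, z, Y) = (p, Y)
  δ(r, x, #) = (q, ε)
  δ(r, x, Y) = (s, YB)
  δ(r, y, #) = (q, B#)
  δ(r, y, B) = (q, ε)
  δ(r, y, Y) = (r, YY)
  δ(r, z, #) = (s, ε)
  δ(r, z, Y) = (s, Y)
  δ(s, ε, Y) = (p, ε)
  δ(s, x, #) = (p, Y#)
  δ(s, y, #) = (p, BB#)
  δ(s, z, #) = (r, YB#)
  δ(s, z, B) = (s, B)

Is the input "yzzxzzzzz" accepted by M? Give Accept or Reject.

(p, yzzxzzzzz, #) ⊢ (p, zzxzzzzz, BY#) ⊢ (q, zzxzzzzz, BBY#) ⊢ (s, zxzzzzz, BY#) ⊢ (s, xzzzzz, BY#)
No transition applies at (s, xzzzzz, BY#); input not fully consumed.

Reject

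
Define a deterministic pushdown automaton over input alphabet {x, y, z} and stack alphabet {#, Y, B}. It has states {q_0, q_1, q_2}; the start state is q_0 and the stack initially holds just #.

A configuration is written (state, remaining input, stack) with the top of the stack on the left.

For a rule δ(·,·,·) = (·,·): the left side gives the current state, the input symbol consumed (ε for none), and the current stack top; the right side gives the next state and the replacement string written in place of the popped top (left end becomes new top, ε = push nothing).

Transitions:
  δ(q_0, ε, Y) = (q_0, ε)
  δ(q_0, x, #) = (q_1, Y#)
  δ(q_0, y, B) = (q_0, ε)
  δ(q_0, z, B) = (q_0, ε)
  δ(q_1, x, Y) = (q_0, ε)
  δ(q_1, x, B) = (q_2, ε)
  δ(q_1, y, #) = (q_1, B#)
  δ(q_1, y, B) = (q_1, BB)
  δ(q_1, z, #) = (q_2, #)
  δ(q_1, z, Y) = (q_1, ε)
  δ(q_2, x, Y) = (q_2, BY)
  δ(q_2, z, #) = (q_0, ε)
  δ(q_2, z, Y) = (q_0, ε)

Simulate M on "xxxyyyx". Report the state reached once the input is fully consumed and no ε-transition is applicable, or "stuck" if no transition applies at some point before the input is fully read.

(q_0, xxxyyyx, #)
  read x, top #: go to q_1, push Y# → (q_1, xxyyyx, Y#)
  read x, top Y: go to q_0, push ε → (q_0, xyyyx, #)
  read x, top #: go to q_1, push Y# → (q_1, yyyx, Y#)
No transition for (q_1, y, top Y); M blocks with input yyyx remaining.

stuck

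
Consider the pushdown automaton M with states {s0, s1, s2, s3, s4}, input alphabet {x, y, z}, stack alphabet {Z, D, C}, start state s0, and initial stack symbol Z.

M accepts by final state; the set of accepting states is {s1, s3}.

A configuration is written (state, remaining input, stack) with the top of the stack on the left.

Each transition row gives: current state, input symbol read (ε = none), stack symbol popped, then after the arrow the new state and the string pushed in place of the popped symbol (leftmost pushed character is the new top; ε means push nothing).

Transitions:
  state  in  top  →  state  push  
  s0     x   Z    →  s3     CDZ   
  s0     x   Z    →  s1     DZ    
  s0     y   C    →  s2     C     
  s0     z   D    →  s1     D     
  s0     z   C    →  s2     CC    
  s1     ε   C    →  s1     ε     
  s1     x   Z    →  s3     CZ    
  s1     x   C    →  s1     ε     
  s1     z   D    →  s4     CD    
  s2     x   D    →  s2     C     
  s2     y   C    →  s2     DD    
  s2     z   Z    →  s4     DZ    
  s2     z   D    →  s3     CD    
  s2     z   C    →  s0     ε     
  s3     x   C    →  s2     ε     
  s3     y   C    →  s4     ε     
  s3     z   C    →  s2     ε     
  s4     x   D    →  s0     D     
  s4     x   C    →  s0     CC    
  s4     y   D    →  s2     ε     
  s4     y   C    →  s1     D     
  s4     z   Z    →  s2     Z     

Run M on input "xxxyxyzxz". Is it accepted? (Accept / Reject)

One accepting computation: (s0, xxxyxyzxz, Z) ⊢ (s3, xxyxyzxz, CDZ) ⊢ (s2, xyxyzxz, DZ) ⊢ (s2, yxyzxz, CZ) ⊢ (s2, xyzxz, DDZ) ⊢ (s2, yzxz, CDZ) ⊢ (s2, zxz, DDDZ) ⊢ (s3, xz, CDDDZ) ⊢ (s2, z, DDDZ) ⊢ (s3, ε, CDDDZ)
All input consumed and state s3 ∈ F.

Accept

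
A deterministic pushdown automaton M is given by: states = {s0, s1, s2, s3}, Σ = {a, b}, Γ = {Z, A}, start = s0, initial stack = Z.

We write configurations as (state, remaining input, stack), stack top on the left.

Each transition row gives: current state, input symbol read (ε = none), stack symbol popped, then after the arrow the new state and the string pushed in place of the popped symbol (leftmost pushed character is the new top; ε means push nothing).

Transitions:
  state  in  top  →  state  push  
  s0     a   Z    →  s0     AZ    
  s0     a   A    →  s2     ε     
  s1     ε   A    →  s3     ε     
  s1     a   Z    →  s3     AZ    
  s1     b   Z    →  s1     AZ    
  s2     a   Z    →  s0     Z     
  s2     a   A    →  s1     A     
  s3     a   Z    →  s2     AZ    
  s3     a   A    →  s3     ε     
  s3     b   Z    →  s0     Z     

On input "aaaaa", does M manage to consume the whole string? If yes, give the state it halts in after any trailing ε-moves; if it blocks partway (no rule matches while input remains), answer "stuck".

s2

(s0, aaaaa, Z)
  read a, top Z: go to s0, push AZ → (s0, aaaa, AZ)
  read a, top A: go to s2, push ε → (s2, aaa, Z)
  read a, top Z: go to s0, push Z → (s0, aa, Z)
  read a, top Z: go to s0, push AZ → (s0, a, AZ)
  read a, top A: go to s2, push ε → (s2, ε, Z)
All input consumed; M is in state s2.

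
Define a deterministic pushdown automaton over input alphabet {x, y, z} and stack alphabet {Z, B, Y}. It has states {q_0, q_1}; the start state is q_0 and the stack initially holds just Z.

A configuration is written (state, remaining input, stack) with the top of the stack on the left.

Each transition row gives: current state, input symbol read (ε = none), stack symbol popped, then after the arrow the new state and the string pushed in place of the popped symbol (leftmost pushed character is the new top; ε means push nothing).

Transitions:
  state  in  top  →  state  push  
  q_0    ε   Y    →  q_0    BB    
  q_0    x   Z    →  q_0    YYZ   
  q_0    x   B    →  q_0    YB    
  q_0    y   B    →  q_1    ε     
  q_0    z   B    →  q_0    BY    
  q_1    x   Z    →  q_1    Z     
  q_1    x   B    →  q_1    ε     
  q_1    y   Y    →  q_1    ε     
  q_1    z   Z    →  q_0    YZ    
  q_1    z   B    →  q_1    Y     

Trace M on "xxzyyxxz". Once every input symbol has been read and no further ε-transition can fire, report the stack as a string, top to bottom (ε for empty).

(q_0, xxzyyxxz, Z) ⊢ (q_0, xzyyxxz, YYZ) ⊢ (q_0, xzyyxxz, BBYZ) ⊢ (q_0, zyyxxz, YBBYZ) ⊢ (q_0, zyyxxz, BBBBYZ) ⊢ (q_0, yyxxz, BYBBBYZ) ⊢ (q_1, yxxz, YBBBYZ) ⊢ (q_1, xxz, BBBYZ) ⊢ (q_1, xz, BBYZ) ⊢ (q_1, z, BYZ) ⊢ (q_1, ε, YYZ)
All input consumed in state q_1 with stack YYZ.

YYZ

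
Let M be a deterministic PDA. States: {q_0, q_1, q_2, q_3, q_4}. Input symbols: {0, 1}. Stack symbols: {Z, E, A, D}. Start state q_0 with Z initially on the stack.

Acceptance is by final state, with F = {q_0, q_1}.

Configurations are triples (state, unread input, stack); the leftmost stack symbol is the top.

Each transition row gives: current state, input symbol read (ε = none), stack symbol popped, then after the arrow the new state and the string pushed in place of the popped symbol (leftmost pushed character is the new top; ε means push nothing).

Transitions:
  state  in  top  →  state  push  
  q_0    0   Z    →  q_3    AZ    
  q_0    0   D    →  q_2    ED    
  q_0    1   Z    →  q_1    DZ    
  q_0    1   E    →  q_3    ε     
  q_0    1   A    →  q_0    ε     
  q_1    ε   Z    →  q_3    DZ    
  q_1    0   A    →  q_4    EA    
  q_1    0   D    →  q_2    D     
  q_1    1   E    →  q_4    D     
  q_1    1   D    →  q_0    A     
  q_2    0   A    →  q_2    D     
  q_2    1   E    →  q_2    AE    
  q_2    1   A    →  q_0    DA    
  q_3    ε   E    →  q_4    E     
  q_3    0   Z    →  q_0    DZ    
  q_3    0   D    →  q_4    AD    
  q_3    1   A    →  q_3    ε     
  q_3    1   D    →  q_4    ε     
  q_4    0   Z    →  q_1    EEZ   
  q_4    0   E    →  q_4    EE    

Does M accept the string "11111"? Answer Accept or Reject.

(q_0, 11111, Z)
  read 1, top Z: go to q_1, push DZ → (q_1, 1111, DZ)
  read 1, top D: go to q_0, push A → (q_0, 111, AZ)
  read 1, top A: go to q_0, push ε → (q_0, 11, Z)
  read 1, top Z: go to q_1, push DZ → (q_1, 1, DZ)
  read 1, top D: go to q_0, push A → (q_0, ε, AZ)
All input consumed; state q_0 ∈ F.

Accept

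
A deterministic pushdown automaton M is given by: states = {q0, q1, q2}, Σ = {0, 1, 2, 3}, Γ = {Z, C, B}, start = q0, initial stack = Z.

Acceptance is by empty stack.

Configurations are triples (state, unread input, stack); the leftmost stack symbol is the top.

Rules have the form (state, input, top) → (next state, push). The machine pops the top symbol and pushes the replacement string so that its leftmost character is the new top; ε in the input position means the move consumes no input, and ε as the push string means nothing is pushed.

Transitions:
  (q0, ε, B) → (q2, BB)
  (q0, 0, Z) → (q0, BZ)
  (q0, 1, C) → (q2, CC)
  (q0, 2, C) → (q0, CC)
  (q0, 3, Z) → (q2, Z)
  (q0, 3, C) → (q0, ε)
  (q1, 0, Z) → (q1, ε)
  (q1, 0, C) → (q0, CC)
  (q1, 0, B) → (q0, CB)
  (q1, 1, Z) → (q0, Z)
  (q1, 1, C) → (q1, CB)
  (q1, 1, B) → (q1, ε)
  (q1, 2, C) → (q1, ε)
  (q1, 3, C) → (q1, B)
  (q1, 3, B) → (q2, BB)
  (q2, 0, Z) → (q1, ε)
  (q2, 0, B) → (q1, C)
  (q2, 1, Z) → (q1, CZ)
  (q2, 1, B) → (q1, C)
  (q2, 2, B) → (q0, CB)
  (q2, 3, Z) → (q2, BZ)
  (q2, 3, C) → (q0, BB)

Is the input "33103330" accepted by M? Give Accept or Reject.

Accept

(q0, 33103330, Z)
  read 3, top Z: go to q2, push Z → (q2, 3103330, Z)
  read 3, top Z: go to q2, push BZ → (q2, 103330, BZ)
  read 1, top B: go to q1, push C → (q1, 03330, CZ)
  read 0, top C: go to q0, push CC → (q0, 3330, CCZ)
  read 3, top C: go to q0, push ε → (q0, 330, CZ)
  read 3, top C: go to q0, push ε → (q0, 30, Z)
  read 3, top Z: go to q2, push Z → (q2, 0, Z)
  read 0, top Z: go to q1, push ε → (q1, ε, ε)
All input consumed and the stack is empty.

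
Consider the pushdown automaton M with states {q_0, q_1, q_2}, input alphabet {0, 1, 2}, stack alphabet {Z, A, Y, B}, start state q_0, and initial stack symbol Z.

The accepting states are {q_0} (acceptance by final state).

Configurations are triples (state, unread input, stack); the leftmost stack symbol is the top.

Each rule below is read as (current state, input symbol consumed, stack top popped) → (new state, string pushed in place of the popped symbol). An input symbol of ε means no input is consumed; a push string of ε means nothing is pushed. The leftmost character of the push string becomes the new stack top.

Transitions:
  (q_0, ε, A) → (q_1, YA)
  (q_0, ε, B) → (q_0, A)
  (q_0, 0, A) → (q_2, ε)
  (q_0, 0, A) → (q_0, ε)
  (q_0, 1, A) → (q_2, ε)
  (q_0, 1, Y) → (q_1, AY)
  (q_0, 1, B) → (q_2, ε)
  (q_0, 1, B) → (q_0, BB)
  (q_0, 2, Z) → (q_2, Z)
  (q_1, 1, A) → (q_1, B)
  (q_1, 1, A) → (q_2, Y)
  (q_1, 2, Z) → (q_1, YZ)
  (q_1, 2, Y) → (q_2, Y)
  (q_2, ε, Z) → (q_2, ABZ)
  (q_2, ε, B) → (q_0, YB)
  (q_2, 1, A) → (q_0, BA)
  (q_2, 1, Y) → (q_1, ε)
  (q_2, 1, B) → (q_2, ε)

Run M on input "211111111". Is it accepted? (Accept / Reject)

Accept

One accepting computation: (q_0, 211111111, Z) ⊢ (q_2, 11111111, Z) ⊢ (q_2, 11111111, ABZ) ⊢ (q_0, 1111111, BABZ) ⊢ (q_2, 111111, ABZ) ⊢ (q_0, 11111, BABZ) ⊢ (q_2, 1111, ABZ) ⊢ (q_0, 111, BABZ) ⊢ (q_2, 11, ABZ) ⊢ (q_0, 1, BABZ) ⊢ (q_0, ε, BBABZ)
All input consumed and state q_0 ∈ F.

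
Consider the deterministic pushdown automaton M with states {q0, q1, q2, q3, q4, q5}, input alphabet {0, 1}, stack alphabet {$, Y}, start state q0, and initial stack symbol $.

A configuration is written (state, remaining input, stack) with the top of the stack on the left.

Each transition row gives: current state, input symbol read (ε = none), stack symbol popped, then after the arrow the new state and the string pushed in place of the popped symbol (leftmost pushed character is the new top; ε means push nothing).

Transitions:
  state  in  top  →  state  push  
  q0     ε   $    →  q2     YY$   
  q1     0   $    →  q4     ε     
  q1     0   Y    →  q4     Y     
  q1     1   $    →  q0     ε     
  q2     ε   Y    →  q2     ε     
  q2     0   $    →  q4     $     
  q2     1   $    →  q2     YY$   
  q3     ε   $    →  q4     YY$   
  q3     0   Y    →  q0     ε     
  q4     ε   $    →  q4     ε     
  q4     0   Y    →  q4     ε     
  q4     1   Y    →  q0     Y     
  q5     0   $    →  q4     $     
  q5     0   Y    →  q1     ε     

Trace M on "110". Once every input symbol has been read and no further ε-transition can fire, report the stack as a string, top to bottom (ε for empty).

ε

(q0, 110, $) ⊢ (q2, 110, YY$) ⊢ (q2, 110, Y$) ⊢ (q2, 110, $) ⊢ (q2, 10, YY$) ⊢ (q2, 10, Y$) ⊢ (q2, 10, $) ⊢ (q2, 0, YY$) ⊢ (q2, 0, Y$) ⊢ (q2, 0, $) ⊢ (q4, ε, $) ⊢ (q4, ε, ε)
All input consumed in state q4 with stack ε.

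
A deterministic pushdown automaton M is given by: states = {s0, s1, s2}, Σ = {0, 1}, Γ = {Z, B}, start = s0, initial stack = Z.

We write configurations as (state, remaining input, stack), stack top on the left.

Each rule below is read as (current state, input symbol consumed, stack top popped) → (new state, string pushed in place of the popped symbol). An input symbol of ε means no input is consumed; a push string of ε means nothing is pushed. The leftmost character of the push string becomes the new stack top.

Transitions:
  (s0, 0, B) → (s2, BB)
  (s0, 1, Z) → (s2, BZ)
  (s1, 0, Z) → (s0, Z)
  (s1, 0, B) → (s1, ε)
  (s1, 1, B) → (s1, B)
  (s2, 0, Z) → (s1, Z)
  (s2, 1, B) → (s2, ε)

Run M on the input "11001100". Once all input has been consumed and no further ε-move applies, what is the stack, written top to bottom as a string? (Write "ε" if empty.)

(s0, 11001100, Z)
  read 1, top Z: go to s2, push BZ → (s2, 1001100, BZ)
  read 1, top B: go to s2, push ε → (s2, 001100, Z)
  read 0, top Z: go to s1, push Z → (s1, 01100, Z)
  read 0, top Z: go to s0, push Z → (s0, 1100, Z)
  read 1, top Z: go to s2, push BZ → (s2, 100, BZ)
  read 1, top B: go to s2, push ε → (s2, 00, Z)
  read 0, top Z: go to s1, push Z → (s1, 0, Z)
  read 0, top Z: go to s0, push Z → (s0, ε, Z)
All input consumed in state s0 with stack Z.

Z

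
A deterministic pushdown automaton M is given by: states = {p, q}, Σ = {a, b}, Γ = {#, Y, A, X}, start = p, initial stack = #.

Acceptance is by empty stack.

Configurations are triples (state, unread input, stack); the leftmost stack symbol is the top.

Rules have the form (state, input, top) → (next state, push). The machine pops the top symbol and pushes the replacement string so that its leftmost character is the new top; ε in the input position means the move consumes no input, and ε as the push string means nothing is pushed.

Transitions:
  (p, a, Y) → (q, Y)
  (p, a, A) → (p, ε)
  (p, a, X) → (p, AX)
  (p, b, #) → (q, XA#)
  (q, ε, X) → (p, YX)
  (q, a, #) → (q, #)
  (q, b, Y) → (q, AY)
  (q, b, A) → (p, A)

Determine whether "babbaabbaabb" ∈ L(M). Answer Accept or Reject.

Reject

(p, babbaabbaabb, #)
  read b, top #: go to q, push XA# → (q, abbaabbaabb, XA#)
  ε-move, top X: go to p, push YX → (p, abbaabbaabb, YXA#)
  read a, top Y: go to q, push Y → (q, bbaabbaabb, YXA#)
  read b, top Y: go to q, push AY → (q, baabbaabb, AYXA#)
  read b, top A: go to p, push A → (p, aabbaabb, AYXA#)
  read a, top A: go to p, push ε → (p, abbaabb, YXA#)
  read a, top Y: go to q, push Y → (q, bbaabb, YXA#)
  read b, top Y: go to q, push AY → (q, baabb, AYXA#)
  read b, top A: go to p, push A → (p, aabb, AYXA#)
  read a, top A: go to p, push ε → (p, abb, YXA#)
  read a, top Y: go to q, push Y → (q, bb, YXA#)
  read b, top Y: go to q, push AY → (q, b, AYXA#)
  read b, top A: go to p, push A → (p, ε, AYXA#)
All input consumed; stack is AYXA#, not empty, and no further ε-move applies.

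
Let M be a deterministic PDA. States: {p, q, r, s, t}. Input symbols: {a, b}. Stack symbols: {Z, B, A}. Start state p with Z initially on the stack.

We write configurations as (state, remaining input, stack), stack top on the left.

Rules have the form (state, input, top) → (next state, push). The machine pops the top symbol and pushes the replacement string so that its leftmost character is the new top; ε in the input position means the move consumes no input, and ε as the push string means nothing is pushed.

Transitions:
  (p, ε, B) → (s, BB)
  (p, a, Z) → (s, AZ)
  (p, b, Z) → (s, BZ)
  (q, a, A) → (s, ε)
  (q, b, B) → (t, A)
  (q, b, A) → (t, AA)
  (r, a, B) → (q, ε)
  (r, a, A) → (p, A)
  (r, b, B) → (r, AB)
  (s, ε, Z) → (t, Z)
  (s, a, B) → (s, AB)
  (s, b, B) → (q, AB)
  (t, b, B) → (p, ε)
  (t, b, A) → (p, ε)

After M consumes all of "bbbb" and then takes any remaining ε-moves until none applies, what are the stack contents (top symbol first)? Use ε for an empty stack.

ABZ

(p, bbbb, Z)
  read b, top Z: go to s, push BZ → (s, bbb, BZ)
  read b, top B: go to q, push AB → (q, bb, ABZ)
  read b, top A: go to t, push AA → (t, b, AABZ)
  read b, top A: go to p, push ε → (p, ε, ABZ)
All input consumed in state p with stack ABZ.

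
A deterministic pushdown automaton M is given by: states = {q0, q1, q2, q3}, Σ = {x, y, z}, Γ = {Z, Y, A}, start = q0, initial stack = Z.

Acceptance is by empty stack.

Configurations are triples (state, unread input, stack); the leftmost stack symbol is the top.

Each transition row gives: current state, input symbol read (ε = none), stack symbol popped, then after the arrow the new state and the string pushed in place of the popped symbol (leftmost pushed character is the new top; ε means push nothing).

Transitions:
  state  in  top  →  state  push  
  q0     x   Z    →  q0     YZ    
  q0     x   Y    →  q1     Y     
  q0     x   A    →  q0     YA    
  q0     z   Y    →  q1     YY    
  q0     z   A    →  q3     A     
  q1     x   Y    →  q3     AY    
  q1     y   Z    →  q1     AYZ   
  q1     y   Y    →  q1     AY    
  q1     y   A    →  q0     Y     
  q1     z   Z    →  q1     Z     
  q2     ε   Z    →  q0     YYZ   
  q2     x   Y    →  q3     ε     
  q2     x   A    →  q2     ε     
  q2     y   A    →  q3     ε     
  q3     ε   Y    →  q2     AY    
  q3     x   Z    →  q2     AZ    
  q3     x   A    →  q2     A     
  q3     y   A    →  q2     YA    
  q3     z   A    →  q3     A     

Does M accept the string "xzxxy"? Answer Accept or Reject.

(q0, xzxxy, Z)
  read x, top Z: go to q0, push YZ → (q0, zxxy, YZ)
  read z, top Y: go to q1, push YY → (q1, xxy, YYZ)
  read x, top Y: go to q3, push AY → (q3, xy, AYYZ)
  read x, top A: go to q2, push A → (q2, y, AYYZ)
  read y, top A: go to q3, push ε → (q3, ε, YYZ)
  ε-move, top Y: go to q2, push AY → (q2, ε, AYYZ)
All input consumed; stack is AYYZ, not empty, and no further ε-move applies.

Reject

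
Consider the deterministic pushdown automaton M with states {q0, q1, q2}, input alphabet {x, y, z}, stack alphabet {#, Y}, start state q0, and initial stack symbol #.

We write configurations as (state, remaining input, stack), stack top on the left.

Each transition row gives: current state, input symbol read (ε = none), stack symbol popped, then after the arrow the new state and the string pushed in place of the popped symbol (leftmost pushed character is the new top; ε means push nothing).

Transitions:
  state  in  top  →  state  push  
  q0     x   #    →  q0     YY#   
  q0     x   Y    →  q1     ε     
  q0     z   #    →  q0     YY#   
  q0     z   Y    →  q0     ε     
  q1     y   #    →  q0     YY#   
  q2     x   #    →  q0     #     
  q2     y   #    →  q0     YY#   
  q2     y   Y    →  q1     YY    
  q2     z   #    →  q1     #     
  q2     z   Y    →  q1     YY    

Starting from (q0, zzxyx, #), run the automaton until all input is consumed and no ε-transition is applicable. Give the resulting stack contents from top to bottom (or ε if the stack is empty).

(q0, zzxyx, #)
  read z, top #: go to q0, push YY# → (q0, zxyx, YY#)
  read z, top Y: go to q0, push ε → (q0, xyx, Y#)
  read x, top Y: go to q1, push ε → (q1, yx, #)
  read y, top #: go to q0, push YY# → (q0, x, YY#)
  read x, top Y: go to q1, push ε → (q1, ε, Y#)
All input consumed in state q1 with stack Y#.

Y#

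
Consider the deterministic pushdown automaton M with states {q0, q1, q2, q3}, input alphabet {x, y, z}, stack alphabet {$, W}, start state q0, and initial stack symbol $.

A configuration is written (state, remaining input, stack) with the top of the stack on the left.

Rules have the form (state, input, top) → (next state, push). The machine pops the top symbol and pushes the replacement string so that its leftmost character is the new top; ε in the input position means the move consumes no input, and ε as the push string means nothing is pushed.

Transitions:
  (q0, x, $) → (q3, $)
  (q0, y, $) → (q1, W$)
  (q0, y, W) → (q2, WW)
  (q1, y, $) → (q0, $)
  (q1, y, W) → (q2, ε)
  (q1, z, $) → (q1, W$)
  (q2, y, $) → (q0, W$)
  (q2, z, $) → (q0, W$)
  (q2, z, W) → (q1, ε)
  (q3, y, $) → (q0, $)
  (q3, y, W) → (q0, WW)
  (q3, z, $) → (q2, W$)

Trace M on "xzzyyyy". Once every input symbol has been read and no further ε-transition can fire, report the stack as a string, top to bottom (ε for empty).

W$

(q0, xzzyyyy, $)
  read x, top $: go to q3, push $ → (q3, zzyyyy, $)
  read z, top $: go to q2, push W$ → (q2, zyyyy, W$)
  read z, top W: go to q1, push ε → (q1, yyyy, $)
  read y, top $: go to q0, push $ → (q0, yyy, $)
  read y, top $: go to q1, push W$ → (q1, yy, W$)
  read y, top W: go to q2, push ε → (q2, y, $)
  read y, top $: go to q0, push W$ → (q0, ε, W$)
All input consumed in state q0 with stack W$.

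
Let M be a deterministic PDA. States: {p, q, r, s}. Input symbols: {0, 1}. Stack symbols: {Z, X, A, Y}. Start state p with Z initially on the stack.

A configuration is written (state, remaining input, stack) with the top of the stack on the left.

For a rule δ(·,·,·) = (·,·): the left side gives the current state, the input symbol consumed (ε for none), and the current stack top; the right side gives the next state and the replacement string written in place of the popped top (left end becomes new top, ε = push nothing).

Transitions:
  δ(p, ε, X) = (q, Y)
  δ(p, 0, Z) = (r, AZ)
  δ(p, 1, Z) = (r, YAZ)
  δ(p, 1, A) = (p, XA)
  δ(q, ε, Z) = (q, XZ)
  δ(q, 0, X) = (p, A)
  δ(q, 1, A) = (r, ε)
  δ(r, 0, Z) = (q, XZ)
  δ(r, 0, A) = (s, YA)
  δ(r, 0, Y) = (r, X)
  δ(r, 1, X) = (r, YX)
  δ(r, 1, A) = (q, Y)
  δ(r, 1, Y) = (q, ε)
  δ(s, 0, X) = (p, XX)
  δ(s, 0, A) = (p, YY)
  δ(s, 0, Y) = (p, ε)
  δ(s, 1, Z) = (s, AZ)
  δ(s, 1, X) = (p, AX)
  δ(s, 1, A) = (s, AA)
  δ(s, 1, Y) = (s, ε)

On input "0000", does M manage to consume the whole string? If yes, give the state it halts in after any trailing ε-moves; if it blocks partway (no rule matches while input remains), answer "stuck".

stuck

(p, 0000, Z) ⊢ (r, 000, AZ) ⊢ (s, 00, YAZ) ⊢ (p, 0, AZ)
No transition for (p, 0, top A); M blocks with input 0 remaining.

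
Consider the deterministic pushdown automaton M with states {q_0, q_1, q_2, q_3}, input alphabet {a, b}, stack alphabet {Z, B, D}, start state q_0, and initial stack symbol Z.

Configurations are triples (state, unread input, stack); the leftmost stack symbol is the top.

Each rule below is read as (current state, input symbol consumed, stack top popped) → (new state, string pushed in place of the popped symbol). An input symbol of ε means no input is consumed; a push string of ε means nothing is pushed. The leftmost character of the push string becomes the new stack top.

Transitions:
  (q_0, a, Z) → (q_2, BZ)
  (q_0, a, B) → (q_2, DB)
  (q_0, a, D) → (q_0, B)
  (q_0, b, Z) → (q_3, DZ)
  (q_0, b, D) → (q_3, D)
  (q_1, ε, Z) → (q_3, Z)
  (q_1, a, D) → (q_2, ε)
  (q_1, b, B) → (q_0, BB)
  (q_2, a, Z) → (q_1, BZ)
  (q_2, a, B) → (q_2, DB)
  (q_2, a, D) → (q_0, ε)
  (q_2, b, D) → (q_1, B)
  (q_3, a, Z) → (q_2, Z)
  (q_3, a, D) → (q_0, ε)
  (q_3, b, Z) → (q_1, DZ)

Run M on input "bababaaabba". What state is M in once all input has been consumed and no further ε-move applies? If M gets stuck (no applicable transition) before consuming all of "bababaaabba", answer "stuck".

q_2

(q_0, bababaaabba, Z)
  read b, top Z: go to q_3, push DZ → (q_3, ababaaabba, DZ)
  read a, top D: go to q_0, push ε → (q_0, babaaabba, Z)
  read b, top Z: go to q_3, push DZ → (q_3, abaaabba, DZ)
  read a, top D: go to q_0, push ε → (q_0, baaabba, Z)
  read b, top Z: go to q_3, push DZ → (q_3, aaabba, DZ)
  read a, top D: go to q_0, push ε → (q_0, aabba, Z)
  read a, top Z: go to q_2, push BZ → (q_2, abba, BZ)
  read a, top B: go to q_2, push DB → (q_2, bba, DBZ)
  read b, top D: go to q_1, push B → (q_1, ba, BBZ)
  read b, top B: go to q_0, push BB → (q_0, a, BBBZ)
  read a, top B: go to q_2, push DB → (q_2, ε, DBBBZ)
All input consumed; M is in state q_2.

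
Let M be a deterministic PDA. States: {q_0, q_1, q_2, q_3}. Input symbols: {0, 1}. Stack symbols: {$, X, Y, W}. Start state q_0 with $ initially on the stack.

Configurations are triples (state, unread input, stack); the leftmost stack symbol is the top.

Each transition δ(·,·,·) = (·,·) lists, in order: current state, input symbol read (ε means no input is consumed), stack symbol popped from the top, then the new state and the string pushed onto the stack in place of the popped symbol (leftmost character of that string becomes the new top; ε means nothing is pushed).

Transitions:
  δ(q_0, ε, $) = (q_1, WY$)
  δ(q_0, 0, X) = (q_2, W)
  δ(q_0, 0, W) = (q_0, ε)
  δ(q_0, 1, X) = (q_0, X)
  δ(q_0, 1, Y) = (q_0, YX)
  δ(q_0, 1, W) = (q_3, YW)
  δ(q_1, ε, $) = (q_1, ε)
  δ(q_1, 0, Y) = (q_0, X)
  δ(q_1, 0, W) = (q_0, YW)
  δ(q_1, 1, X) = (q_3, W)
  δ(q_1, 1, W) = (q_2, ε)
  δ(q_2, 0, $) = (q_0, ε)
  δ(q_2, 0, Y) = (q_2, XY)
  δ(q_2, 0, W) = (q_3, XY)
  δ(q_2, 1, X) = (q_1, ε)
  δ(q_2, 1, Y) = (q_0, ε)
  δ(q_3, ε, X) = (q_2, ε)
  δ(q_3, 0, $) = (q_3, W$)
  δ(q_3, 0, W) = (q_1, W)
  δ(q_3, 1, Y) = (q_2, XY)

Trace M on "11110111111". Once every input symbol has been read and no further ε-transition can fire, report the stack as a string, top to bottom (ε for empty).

YXXXXXXWY$

(q_0, 11110111111, $)
  ε-move, top $: go to q_1, push WY$ → (q_1, 11110111111, WY$)
  read 1, top W: go to q_2, push ε → (q_2, 1110111111, Y$)
  read 1, top Y: go to q_0, push ε → (q_0, 110111111, $)
  ε-move, top $: go to q_1, push WY$ → (q_1, 110111111, WY$)
  read 1, top W: go to q_2, push ε → (q_2, 10111111, Y$)
  read 1, top Y: go to q_0, push ε → (q_0, 0111111, $)
  ε-move, top $: go to q_1, push WY$ → (q_1, 0111111, WY$)
  read 0, top W: go to q_0, push YW → (q_0, 111111, YWY$)
  read 1, top Y: go to q_0, push YX → (q_0, 11111, YXWY$)
  read 1, top Y: go to q_0, push YX → (q_0, 1111, YXXWY$)
  read 1, top Y: go to q_0, push YX → (q_0, 111, YXXXWY$)
  read 1, top Y: go to q_0, push YX → (q_0, 11, YXXXXWY$)
  read 1, top Y: go to q_0, push YX → (q_0, 1, YXXXXXWY$)
  read 1, top Y: go to q_0, push YX → (q_0, ε, YXXXXXXWY$)
All input consumed in state q_0 with stack YXXXXXXWY$.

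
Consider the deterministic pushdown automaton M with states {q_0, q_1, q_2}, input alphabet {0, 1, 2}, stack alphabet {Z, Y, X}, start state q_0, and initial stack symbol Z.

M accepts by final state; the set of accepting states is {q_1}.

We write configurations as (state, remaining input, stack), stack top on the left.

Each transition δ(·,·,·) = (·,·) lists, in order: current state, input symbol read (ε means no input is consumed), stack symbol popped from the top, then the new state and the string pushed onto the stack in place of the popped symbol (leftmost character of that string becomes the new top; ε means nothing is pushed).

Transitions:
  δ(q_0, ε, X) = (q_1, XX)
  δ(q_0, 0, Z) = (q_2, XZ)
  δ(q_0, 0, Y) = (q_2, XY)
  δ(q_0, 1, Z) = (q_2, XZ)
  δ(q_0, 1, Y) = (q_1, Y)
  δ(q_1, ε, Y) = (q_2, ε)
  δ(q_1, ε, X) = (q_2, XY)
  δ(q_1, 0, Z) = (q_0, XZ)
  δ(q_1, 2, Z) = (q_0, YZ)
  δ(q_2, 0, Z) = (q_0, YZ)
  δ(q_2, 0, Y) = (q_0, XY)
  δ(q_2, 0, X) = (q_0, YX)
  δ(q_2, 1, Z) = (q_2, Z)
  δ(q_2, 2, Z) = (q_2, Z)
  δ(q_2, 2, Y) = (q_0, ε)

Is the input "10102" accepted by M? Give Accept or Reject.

(q_0, 10102, Z) ⊢ (q_2, 0102, XZ) ⊢ (q_0, 102, YXZ) ⊢ (q_1, 02, YXZ) ⊢ (q_2, 02, XZ) ⊢ (q_0, 2, YXZ)
No transition applies at (q_0, 2, YXZ); input not fully consumed.

Reject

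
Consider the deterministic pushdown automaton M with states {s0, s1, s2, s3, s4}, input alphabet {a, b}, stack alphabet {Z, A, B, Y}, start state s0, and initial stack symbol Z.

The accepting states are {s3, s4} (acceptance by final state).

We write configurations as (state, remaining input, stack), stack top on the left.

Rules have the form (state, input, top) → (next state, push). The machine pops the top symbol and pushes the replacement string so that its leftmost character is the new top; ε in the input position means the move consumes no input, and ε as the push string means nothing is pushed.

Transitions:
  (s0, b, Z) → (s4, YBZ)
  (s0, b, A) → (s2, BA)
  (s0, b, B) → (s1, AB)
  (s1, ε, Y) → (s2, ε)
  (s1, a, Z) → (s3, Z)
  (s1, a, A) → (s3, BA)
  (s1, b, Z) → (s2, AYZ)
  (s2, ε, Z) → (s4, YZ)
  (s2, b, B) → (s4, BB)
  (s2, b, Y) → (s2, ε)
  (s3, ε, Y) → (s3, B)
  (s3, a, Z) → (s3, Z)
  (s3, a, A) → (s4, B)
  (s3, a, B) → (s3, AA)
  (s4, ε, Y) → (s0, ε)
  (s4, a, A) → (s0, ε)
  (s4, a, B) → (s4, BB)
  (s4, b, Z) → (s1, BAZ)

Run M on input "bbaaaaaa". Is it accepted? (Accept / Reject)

Accept

(s0, bbaaaaaa, Z) ⊢ (s4, baaaaaa, YBZ) ⊢ (s0, baaaaaa, BZ) ⊢ (s1, aaaaaa, ABZ) ⊢ (s3, aaaaa, BABZ) ⊢ (s3, aaaa, AAABZ) ⊢ (s4, aaa, BAABZ) ⊢ (s4, aa, BBAABZ) ⊢ (s4, a, BBBAABZ) ⊢ (s4, ε, BBBBAABZ)
All input consumed; state s4 ∈ F.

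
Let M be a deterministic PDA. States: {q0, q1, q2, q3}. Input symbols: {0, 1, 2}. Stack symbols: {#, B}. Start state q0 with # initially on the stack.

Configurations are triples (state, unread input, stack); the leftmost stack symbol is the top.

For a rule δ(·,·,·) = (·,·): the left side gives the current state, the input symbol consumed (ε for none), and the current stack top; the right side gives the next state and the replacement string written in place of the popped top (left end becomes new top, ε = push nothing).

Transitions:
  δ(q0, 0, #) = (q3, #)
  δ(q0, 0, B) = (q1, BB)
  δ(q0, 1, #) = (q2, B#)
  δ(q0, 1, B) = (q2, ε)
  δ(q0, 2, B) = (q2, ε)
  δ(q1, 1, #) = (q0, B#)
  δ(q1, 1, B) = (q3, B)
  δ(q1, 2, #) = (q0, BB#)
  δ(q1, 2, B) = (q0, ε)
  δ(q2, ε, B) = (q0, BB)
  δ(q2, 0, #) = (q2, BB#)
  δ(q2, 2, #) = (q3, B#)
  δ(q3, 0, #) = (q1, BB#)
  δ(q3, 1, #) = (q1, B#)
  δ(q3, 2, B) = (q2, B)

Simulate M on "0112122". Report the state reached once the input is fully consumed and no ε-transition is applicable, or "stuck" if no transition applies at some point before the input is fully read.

(q0, 0112122, #)
  read 0, top #: go to q3, push # → (q3, 112122, #)
  read 1, top #: go to q1, push B# → (q1, 12122, B#)
  read 1, top B: go to q3, push B → (q3, 2122, B#)
  read 2, top B: go to q2, push B → (q2, 122, B#)
  ε-move, top B: go to q0, push BB → (q0, 122, BB#)
  read 1, top B: go to q2, push ε → (q2, 22, B#)
  ε-move, top B: go to q0, push BB → (q0, 22, BB#)
  read 2, top B: go to q2, push ε → (q2, 2, B#)
  ε-move, top B: go to q0, push BB → (q0, 2, BB#)
  read 2, top B: go to q2, push ε → (q2, ε, B#)
  ε-move, top B: go to q0, push BB → (q0, ε, BB#)
All input consumed; M is in state q0.

q0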